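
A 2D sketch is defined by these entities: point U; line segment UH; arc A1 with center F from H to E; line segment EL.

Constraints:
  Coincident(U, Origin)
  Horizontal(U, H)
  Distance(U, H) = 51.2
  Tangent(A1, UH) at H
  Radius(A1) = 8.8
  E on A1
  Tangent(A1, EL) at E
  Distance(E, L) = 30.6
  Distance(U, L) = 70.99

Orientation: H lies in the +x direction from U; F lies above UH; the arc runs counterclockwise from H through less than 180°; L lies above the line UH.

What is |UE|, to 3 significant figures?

60.7

Checks: |FE| = 8.800 ✓; ∠(FE, EL) = 90.00° ✓; |EL| = 30.60 ✓; |UL| = 70.99 ✓.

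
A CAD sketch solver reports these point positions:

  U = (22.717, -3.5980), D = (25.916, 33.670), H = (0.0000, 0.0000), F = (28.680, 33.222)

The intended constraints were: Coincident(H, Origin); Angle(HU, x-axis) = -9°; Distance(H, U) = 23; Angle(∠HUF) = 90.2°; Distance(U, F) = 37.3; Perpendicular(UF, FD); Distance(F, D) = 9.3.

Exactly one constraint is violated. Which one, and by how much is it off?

Distance(F, D) = 9.3 — off by 6.50.

H = (0.00, 0.00) ✓; HU at -9.000° ✓; |HU| = 23.00 ✓; ∠HUF = 90.20° ✓; |UF| = 37.30 ✓; ∠(UF, FD) = 89.99° ✓; |FD| = 2.800 ✗.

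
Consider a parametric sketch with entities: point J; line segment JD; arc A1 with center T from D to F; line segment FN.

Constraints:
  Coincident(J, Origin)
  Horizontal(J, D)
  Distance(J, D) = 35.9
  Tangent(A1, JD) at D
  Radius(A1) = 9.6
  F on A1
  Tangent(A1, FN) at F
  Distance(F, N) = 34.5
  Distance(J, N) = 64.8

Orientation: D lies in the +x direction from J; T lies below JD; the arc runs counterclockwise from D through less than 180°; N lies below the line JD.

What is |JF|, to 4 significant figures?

31.97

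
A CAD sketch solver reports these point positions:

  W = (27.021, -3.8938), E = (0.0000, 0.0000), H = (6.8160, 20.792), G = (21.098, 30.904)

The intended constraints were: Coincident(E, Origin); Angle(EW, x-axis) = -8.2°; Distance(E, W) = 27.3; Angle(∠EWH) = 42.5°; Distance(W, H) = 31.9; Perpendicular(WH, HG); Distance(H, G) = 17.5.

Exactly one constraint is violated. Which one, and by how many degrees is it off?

Perpendicular(WH, HG) — off by 4.00°.

E = (0.00, 0.00) ✓; EW at -8.200° ✓; |EW| = 27.30 ✓; ∠EWH = 42.50° ✓; |WH| = 31.90 ✓; ∠(WH, HG) = 94.00° ✗; |HG| = 17.50 ✓.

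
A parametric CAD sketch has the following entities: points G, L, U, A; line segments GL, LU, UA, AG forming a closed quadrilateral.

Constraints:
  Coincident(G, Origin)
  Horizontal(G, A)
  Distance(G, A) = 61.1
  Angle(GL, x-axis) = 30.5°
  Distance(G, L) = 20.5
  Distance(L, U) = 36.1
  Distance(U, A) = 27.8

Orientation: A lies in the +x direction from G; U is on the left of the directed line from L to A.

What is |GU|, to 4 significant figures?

56.54

G is at the origin; G and A share the same y with |GA| = 61.1 and A in +x, so A = (61.1, 0). GL runs at 30.5° with |GL| = 20.5, so L = (17.66, 10.40). U is determined by |LU| = 36.1 and |UA| = 27.8 together: it lies at the intersection of circle(L, 36.1) and circle(A, 27.8). With |LA| = 44.67, the foot of the radical line on LA is 28.27 from L and the perpendicular offset is √(36.1² − 28.27²) = 22.45. Taking the left-of-LA solution: U = (50.39, 25.65).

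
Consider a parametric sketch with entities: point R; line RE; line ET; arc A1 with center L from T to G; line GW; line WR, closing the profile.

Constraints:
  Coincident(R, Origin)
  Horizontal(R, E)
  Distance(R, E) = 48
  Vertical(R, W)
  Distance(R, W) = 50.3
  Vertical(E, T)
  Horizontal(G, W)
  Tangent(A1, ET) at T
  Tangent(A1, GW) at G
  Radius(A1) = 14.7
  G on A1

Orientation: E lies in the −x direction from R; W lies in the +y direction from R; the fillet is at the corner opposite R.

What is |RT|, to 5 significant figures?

59.761

The virtual corner opposite R is at (-48.000, 50.300). A1 meets ET tangentially, so LT is at right angles to ET and since A1 is tangent to GW there, LG ⟂ GW, with radius 14.7, so the center L sits 14.7 in from both sides at L = (-33.300, 35.600). That places the tangent points at T = (-48.000, 35.600) on ET and G = (-33.300, 50.300) on GW. Then |RT| = |T − R| = 59.761.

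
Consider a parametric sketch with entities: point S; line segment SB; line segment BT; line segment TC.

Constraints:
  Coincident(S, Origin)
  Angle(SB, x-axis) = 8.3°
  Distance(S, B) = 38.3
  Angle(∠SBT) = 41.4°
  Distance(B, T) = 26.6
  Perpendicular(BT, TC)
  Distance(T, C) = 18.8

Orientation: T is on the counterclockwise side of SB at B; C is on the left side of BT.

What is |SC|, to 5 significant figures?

6.8667

S is at the origin; SB runs at 8.3° with length 38.3, so B = 38.3·(cos 8.3°, sin 8.3°) = (37.899, 5.5288). ∠SBT = 41.4°, so BT runs at 8.3° + (180° − 41.4°) = 146.90° from the x-axis; with |BT| = 26.6, T = B + 26.6·(cos 146.90°, sin 146.90°) = (15.616, 20.055). BT is perpendicular to TC; with |TC| = 18.8 on the left of BT, C = T + 18.8·(-0.54610, -0.83772) = (5.3488, 4.3060). Then |SC| = |C − S| = 6.8667.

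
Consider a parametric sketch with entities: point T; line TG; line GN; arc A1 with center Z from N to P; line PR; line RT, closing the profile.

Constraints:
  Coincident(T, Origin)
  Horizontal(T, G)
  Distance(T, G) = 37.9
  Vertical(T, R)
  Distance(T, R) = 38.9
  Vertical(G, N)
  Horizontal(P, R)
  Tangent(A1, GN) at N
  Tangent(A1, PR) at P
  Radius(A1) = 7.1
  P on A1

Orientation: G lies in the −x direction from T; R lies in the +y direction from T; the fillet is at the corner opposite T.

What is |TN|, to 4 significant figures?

49.47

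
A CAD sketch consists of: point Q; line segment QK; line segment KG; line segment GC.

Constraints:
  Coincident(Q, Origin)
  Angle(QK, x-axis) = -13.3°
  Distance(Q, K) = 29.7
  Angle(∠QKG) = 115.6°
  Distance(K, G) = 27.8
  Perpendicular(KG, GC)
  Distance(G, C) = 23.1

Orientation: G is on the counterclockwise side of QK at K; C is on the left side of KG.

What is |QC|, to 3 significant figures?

40.8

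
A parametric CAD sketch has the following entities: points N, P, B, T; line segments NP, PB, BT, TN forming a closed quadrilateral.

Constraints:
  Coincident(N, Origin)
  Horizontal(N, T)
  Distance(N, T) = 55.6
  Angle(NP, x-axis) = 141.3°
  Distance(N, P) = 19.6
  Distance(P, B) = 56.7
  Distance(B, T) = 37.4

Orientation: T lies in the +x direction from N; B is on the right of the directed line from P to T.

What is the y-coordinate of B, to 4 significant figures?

-24.81

Checks: |PB| = 56.70 ✓; |BT| = 37.40 ✓.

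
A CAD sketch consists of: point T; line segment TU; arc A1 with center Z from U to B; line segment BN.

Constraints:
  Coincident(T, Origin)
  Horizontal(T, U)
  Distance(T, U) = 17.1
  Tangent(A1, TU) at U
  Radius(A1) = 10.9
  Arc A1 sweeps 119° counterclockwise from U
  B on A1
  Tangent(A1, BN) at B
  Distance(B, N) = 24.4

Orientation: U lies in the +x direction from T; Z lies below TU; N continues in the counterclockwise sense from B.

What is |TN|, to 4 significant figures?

42.24

T is at the origin; TU is horizontal with |TU| = 17.1 and U on the +x side, so U = (17.10, 0.000). Since A1 is tangent to TU there, ZU ⟂ TU, so Z = U + (0, -10.9) = (17.10, -10.90). On A1, U sits at bearing 90° from Z; a 119° counterclockwise sweep puts B at bearing 209°, so B = Z + 10.9·(cos 209°, sin 209°) = (7.567, -16.18). A1 meets BN tangentially, so ZB is at right angles to BN, so BN runs along (−sin 209°, cos 209°); with |BN| = 24.4, N = (19.40, -37.53). Then |TN| = |N − T| = 42.24.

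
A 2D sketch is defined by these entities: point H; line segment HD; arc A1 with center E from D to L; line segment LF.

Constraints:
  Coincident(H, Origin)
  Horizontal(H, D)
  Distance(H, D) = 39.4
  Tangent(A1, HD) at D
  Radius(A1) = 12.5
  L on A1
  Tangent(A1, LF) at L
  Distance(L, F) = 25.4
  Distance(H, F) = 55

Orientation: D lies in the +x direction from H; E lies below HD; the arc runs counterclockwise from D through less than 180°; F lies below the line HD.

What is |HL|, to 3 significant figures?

32.6

H is at the origin; H and D share the same y with |HD| = 39.4 and D on the +x side, so D = (39.4, 0.00). Tangency of A1 to HD means the radius ED is perpendicular to HD, so E = D + (0, -12.5) = (39.4, -12.5). Since EL ⟂ LF (tangency), |EF| = √(12.5² + 25.4²) = 28.3 regardless of where L sits on A1. So F lies on both circle(H, 55.0) and circle(E, 28.3); the below-HD intersection is F = (37.0, -40.7). L is the foot of the tangent from F: L = (27.8, -17.0).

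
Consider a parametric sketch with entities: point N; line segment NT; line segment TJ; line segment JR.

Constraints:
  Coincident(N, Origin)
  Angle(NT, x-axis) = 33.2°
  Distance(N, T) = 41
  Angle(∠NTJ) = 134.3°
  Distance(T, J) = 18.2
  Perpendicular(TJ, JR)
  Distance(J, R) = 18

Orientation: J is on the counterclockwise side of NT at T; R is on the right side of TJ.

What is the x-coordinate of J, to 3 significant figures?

37.8

N is at the origin; NT runs at 33.2° with length 41.0, so T = 41.0·(cos 33.2°, sin 33.2°) = (34.3, 22.5). ∠NTJ = 134.3°, so TJ runs at 33.2° + (180° − 134.3°) = 78.9° from the x-axis; with |TJ| = 18.2, J = T + 18.2·(cos 78.9°, sin 78.9°) = (37.8, 40.3). So J.x = 37.8.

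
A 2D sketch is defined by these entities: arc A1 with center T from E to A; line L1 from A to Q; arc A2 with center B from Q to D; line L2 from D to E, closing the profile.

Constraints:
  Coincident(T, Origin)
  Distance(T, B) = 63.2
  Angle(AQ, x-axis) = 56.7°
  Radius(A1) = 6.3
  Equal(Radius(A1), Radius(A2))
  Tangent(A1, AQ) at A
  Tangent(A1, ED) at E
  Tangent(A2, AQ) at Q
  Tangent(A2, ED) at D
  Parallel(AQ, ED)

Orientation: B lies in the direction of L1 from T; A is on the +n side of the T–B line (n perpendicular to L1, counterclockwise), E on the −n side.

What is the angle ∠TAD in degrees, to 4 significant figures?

78.72°

The slot axis is L1's direction at 56.7°, so u = (cos 56.7°, sin 56.7°) = (0.5490, 0.8358) and n = (−sin 56.7°, cos 56.7°) = (-0.8358, 0.5490). T is at the origin and B lies 63.2 along u from T, so B = 63.2·u = (34.70, 52.82). Tangency of A1 to both parallel lines with radius 6.3 puts A and E at T ± 6.3·n: A = (-5.266, 3.459), E = (5.266, -3.459). Equal radii place Q and D the same way about B: Q = B + 6.3·n = (29.43, 56.28), D = B − 6.3·n = (39.96, 49.36). Then cos ∠TAD = AT·AD / (|AT||AD|), giving 78.72°.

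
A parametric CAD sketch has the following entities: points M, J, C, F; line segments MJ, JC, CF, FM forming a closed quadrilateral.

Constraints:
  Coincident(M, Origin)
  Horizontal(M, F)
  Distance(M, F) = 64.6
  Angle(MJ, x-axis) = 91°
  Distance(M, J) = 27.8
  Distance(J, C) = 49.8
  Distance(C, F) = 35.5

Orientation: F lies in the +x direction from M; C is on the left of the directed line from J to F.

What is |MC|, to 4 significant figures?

58.62

M is at the origin; M and F share the same y with |MF| = 64.6 and F in +x, so F = (64.6, 0). MJ runs at 91.0° with |MJ| = 27.8, so J = (-0.4852, 27.80). C is determined by |JC| = 49.8 and |CF| = 35.5 together: it lies at the intersection of circle(J, 49.8) and circle(F, 35.5). With |JF| = 70.77, the foot of the radical line on JF is 44.00 from J and the perpendicular offset is √(49.8² − 44.00²) = 23.32. Taking the left-of-JF solution: C = (49.14, 31.96).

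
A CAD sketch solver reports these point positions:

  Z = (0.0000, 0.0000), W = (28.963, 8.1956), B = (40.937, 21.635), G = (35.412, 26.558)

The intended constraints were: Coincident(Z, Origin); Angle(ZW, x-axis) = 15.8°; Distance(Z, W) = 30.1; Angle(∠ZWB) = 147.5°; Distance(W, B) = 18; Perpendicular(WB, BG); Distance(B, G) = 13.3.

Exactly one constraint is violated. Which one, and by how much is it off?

Distance(B, G) = 13.3 — off by 5.90.

Z = (0.00, 0.00) ✓; ZW at 15.80° ✓; |ZW| = 30.10 ✓; ∠ZWB = 147.5° ✓; |WB| = 18.00 ✓; ∠(WB, BG) = 90.00° ✓; |BG| = 7.400 ✗.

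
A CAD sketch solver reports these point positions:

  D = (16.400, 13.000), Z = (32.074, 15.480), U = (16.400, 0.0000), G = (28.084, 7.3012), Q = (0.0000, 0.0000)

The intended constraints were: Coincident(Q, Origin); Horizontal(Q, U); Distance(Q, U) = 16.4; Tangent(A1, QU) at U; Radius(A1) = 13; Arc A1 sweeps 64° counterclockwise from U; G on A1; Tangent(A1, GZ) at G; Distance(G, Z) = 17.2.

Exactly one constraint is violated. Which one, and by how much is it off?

Distance(G, Z) = 17.2 — off by 8.10.

Q = (0.00, 0.00) ✓; Q.y = 0.00, U.y = 0.00 ✓; |QU| = 16.40 ✓; ∠(DU, UQ) = 90.00° ✓; |DU| = 13.00 ✓; bearing(D→G) − bearing(D→U) = 64.00° ✓; |DG| = 13.00 ✓; ∠(DG, GZ) = 90.00° ✓; |GZ| = 9.100 ✗.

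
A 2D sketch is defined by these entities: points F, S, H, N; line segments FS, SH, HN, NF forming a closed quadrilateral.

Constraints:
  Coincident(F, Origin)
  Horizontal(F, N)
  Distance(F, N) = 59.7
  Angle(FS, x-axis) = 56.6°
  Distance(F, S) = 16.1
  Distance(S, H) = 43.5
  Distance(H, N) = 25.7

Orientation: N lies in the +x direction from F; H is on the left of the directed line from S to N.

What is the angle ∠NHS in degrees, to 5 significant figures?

95.450°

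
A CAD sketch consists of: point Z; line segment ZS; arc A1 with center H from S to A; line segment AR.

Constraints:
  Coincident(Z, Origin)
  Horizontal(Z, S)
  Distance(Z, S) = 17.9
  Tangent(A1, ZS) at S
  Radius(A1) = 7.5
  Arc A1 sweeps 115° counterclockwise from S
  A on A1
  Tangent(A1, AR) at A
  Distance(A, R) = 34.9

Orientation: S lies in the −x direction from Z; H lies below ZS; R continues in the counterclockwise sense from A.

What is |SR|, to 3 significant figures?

43.0

Z is at the origin; Z and S share the same y with |ZS| = 17.9 and S on the −x side, so S = (-17.9, 0.00). Tangency of A1 to ZS means the radius HS is perpendicular to ZS, so H = S + (0, -7.5) = (-17.9, -7.50). On A1, S sits at bearing 90° from H; a 115° counterclockwise sweep puts A at bearing 205°, so A = H + 7.5·(cos 205°, sin 205°) = (-24.7, -10.7). Since A1 is tangent to AR there, HA ⟂ AR, so AR runs along (−sin 205°, cos 205°); with |AR| = 34.9, R = (-9.95, -42.3). Then |SR| = |R − S| = 43.0.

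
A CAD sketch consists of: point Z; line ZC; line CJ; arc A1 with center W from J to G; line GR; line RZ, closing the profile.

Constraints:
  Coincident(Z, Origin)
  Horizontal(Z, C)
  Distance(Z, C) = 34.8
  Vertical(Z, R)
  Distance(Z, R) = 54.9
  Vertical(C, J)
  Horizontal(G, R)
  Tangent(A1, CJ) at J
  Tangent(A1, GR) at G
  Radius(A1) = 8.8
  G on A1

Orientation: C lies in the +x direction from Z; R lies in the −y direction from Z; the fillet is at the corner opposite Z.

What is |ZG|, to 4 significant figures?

60.75

The virtual corner opposite Z is at (34.80, -54.90). Since A1 is tangent to CJ there, WJ ⟂ CJ and tangency of A1 to GR means the radius WG is perpendicular to GR, with radius 8.8, so the center W sits 8.8 in from both sides at W = (26.00, -46.10). That places the tangent points at J = (34.80, -46.10) on CJ and G = (26.00, -54.90) on GR. Then |ZG| = |G − Z| = 60.75.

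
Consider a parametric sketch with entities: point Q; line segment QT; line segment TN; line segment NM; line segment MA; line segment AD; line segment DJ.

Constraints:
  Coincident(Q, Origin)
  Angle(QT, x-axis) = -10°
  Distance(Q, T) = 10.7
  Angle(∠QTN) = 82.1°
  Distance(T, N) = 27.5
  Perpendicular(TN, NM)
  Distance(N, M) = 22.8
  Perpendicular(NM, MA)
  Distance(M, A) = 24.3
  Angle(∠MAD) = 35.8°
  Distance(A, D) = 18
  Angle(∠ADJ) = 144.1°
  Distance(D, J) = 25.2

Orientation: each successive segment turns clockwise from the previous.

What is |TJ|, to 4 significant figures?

44.73

Q is at the origin; QT runs at -10.0° with length 10.7, so T = (10.54, -1.858). ∠QTN = 82.1° gives TN at -107.9° from the x-axis; with |TN| = 27.5, N = (2.085, -28.03). TN is perpendicular to NM, so NM runs at 162.1°; with |NM| = 22.8, M = (-19.61, -21.02). NM ⟂ MA, so MA runs at 72.10°; with |MA| = 24.3, A = (-12.14, 2.105). ∠MAD = 35.8° gives AD at -72.10° from the x-axis; with |AD| = 18.0, D = (-6.610, -15.02). ∠ADJ = 144.1° gives DJ at -108.0° from the x-axis; with |DJ| = 25.2, J = (-14.40, -38.99). Then |TJ| = |J − T| = 44.73.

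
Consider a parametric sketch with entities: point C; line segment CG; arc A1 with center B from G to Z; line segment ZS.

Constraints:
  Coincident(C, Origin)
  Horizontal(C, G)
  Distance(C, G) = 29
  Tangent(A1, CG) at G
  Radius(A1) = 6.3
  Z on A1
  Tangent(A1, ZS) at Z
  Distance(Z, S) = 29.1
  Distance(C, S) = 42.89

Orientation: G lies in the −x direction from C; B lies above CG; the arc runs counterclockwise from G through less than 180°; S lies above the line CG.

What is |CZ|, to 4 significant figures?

23.63

Checks: |BZ| = 6.300 ✓; ∠(BZ, ZS) = 90.00° ✓; |ZS| = 29.10 ✓; |CS| = 42.89 ✓.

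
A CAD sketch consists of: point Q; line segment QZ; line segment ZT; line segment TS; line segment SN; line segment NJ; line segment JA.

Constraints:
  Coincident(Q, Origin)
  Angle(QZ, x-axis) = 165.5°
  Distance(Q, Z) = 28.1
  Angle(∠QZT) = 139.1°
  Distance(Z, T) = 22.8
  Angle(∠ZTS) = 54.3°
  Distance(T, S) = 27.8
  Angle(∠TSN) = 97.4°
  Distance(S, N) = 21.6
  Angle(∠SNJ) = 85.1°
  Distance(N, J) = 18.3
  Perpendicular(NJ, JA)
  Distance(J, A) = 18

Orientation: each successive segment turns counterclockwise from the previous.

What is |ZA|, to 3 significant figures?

14.4

Q is at the origin; QZ runs at 165.5° with length 28.1, so Z = (-27.2, 7.04). ∠QZT = 139.1° gives ZT at -154° from the x-axis; with |ZT| = 22.8, T = (-47.6, -3.10). ∠ZTS = 54.3° gives TS at -27.9° from the x-axis; with |TS| = 27.8, S = (-23.1, -16.1). ∠TSN = 97.4° gives SN at 54.7° from the x-axis; with |SN| = 21.6, N = (-10.6, 1.52). ∠SNJ = 85.1° gives NJ at 150° from the x-axis; with |NJ| = 18.3, J = (-26.4, 10.8). NJ is perpendicular to JA, so JA runs at -120°; with |JA| = 18.0, A = (-35.5, -4.75). Then |ZA| = |A − Z| = 14.4.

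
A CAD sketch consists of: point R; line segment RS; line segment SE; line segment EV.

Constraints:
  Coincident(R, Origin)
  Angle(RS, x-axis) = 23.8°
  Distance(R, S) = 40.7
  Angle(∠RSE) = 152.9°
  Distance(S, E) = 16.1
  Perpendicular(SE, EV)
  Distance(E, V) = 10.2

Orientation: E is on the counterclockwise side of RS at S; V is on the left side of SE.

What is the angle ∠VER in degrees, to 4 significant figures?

70.49°

R is at the origin; RS runs at 23.8° with length 40.7, so S = 40.7·(cos 23.8°, sin 23.8°) = (37.24, 16.42). ∠RSE = 152.9°, so SE runs at 23.8° + (180° − 152.9°) = 50.90° from the x-axis; with |SE| = 16.1, E = S + 16.1·(cos 50.90°, sin 50.90°) = (47.39, 28.92). SE is perpendicular to EV; with |EV| = 10.2 on the left of SE, V = E + 10.2·(-0.7760, 0.6307) = (39.48, 35.35). Then cos ∠VER = EV·ER / (|EV||ER|), giving 70.49°.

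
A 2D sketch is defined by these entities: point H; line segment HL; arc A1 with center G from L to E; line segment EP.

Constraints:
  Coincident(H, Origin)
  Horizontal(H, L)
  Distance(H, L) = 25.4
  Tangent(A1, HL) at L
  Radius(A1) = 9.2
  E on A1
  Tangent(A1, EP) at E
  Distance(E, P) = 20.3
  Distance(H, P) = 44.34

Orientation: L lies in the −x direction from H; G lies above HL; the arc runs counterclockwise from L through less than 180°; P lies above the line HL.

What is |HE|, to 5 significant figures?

24.148

H is at the origin; H and L share the same y with |HL| = 25.4 and L on the −x side, so L = (-25.400, 0.0000). Since A1 is tangent to HL there, GL ⟂ HL, so G = L + (0, 9.2) = (-25.400, 9.2000). Since GE ⟂ EP (tangency), |GP| = √(9.2² + 20.3²) = 22.287 regardless of where E sits on A1. So P lies on both circle(H, 44.34) and circle(G, 22.287); the above-HL intersection is P = (-32.279, 30.399). E is the foot of the tangent from P: E = (-18.602, 15.398).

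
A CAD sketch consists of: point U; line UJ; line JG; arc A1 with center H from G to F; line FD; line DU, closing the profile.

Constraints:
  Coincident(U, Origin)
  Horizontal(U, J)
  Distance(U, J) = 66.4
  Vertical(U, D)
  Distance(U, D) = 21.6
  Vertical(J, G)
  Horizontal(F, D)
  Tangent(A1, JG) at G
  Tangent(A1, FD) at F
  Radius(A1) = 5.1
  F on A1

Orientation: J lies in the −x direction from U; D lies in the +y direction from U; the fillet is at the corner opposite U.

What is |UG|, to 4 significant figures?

68.42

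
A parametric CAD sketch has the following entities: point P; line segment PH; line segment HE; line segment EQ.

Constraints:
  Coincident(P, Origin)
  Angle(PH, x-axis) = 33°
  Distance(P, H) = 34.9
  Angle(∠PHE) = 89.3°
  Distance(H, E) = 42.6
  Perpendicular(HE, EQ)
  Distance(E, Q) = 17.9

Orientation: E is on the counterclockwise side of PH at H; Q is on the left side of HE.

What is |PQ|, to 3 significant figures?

45.5

∠PHE = 89.3°, so HE runs at 33.0° + (180° − 89.3°) = 124° from the x-axis; with |HE| = 42.6, E = H + 42.6·(cos 124°, sin 124°) = (5.63, 54.4). HE ⟂ EQ; with |EQ| = 17.9 on the left of HE, Q = E + 17.9·(-0.832, -0.555) = (-9.26, 44.5). Then |PQ| = |Q − P| = 45.5.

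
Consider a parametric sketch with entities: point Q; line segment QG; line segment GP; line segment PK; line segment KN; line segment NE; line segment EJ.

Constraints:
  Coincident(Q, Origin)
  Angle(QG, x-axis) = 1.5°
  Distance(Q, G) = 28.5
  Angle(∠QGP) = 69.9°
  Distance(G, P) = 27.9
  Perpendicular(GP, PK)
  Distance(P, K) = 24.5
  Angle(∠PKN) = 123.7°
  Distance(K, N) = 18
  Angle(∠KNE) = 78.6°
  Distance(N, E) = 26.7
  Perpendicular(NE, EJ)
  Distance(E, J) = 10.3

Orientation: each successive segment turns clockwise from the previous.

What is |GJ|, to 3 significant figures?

13.7

∠KNE = 78.6° gives NE at 3.70° from the x-axis; with |NE| = 26.7, E = (18.3, 1.22). The perpendicularity gives EJ at right angles to NE, so EJ runs at -86.3°; with |EJ| = 10.3, J = (19.0, -9.06). Then |GJ| = |J − G| = 13.7.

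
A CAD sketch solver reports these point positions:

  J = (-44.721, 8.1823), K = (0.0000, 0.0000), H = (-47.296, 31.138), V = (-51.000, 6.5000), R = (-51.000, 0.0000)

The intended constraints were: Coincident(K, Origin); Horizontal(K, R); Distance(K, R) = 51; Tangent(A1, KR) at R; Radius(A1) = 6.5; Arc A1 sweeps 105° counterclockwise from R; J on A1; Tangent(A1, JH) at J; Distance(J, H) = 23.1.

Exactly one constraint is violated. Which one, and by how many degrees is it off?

Tangent(A1, JH) at J — off by 8.60°.

K = (0.00, 0.00) ✓; K.y = 0.00, R.y = 0.00 ✓; |KR| = 51.00 ✓; ∠(VR, RK) = 90.00° ✓; |VR| = 6.500 ✓; bearing(V→J) − bearing(V→R) = 105.0° ✓; |VJ| = 6.500 ✓; ∠(VJ, JH) = 98.60° ✗; |JH| = 23.10 ✓.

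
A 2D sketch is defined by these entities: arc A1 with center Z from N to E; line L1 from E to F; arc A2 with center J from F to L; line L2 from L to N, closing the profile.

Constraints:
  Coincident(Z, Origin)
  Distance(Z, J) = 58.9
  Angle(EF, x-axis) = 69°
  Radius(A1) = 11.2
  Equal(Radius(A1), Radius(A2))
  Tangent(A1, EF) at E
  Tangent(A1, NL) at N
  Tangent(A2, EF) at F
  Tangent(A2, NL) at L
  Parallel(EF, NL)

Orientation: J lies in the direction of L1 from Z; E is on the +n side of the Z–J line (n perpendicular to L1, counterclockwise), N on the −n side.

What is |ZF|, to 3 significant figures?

60.0

The slot axis is L1's direction at 69.0°, so u = (cos 69.0°, sin 69.0°) = (0.358, 0.934) and n = (−sin 69.0°, cos 69.0°) = (-0.934, 0.358). Z is at the origin and J lies 58.9 along u from Z, so J = 58.9·u = (21.1, 55.0). Tangency of A1 to both parallel lines with radius 11.2 puts E and N at Z ± 11.2·n: E = (-10.5, 4.01), N = (10.5, -4.01). Equal radii place F and L the same way about J: F = J + 11.2·n = (10.7, 59.0), L = J − 11.2·n = (31.6, 51.0). Then |ZF| = |F − Z| = 60.0.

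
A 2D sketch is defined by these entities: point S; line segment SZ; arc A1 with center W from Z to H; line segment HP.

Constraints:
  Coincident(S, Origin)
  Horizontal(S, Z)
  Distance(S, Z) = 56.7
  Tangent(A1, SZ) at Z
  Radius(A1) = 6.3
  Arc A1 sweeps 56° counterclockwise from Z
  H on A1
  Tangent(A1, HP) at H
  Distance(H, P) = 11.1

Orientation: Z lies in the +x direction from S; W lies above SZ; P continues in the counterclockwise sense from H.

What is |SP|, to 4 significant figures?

69.18

On A1, Z sits at bearing -90° from W; a 56° counterclockwise sweep puts H at bearing -34°, so H = W + 6.3·(cos -34°, sin -34°) = (61.92, 2.777). Since A1 is tangent to HP there, WH ⟂ HP, so HP runs along (−sin -34°, cos -34°); with |HP| = 11.1, P = (68.13, 11.98). Then |SP| = |P − S| = 69.18.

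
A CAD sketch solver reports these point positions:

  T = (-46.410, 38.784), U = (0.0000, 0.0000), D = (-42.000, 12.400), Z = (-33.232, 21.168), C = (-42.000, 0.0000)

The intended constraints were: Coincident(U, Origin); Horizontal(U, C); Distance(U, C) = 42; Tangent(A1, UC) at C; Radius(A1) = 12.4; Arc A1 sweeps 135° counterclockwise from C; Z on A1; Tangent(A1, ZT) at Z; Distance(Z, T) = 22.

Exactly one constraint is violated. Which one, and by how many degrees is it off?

Tangent(A1, ZT) at Z — off by 8.20°.

U = (0.00, 0.00) ✓; U.y = 0.00, C.y = 0.00 ✓; |UC| = 42.00 ✓; ∠(DC, CU) = 90.00° ✓; |DC| = 12.40 ✓; bearing(D→Z) − bearing(D→C) = 135.0° ✓; |DZ| = 12.40 ✓; ∠(DZ, ZT) = 98.20° ✗; |ZT| = 22.00 ✓.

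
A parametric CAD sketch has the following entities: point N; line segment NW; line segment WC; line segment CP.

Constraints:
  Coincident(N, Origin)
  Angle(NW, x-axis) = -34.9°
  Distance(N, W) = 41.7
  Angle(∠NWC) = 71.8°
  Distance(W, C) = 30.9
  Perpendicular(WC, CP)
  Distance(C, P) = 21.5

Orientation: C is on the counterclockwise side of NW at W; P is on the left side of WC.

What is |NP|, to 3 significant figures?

25.4

∠NWC = 71.8°, so WC runs at -34.9° + (180° − 71.8°) = 73.3° from the x-axis; with |WC| = 30.9, C = W + 30.9·(cos 73.3°, sin 73.3°) = (43.1, 5.74). The perpendicularity gives CP at right angles to WC; with |CP| = 21.5 on the left of WC, P = C + 21.5·(-0.958, 0.287) = (22.5, 11.9). Then |NP| = |P − N| = 25.4.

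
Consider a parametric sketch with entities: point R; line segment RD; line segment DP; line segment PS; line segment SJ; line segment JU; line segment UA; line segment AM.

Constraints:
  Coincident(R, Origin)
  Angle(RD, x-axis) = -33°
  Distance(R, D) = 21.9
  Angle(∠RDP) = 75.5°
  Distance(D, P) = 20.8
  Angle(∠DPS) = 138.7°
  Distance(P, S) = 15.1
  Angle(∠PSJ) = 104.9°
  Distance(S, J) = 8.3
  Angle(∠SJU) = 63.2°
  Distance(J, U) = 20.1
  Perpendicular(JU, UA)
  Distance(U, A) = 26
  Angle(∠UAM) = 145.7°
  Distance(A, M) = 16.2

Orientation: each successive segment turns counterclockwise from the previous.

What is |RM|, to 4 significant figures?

60.05

R is at the origin; RD runs at -33.0° with length 21.9, so D = (18.37, -11.93). ∠RDP = 75.5° gives DP at 71.50° from the x-axis; with |DP| = 20.8, P = (24.97, 7.798). ∠DPS = 138.7° gives PS at 112.8° from the x-axis; with |PS| = 15.1, S = (19.12, 21.72). ∠PSJ = 104.9° gives SJ at -172.1° from the x-axis; with |SJ| = 8.3, J = (10.89, 20.58). ∠SJU = 63.2° gives JU at -55.30° from the x-axis; with |JU| = 20.1, U = (22.34, 4.052). JU is perpendicular to UA, so UA runs at 34.70°; with |UA| = 26.0, A = (43.71, 18.85). ∠UAM = 145.7° gives AM at 69.00° from the x-axis; with |AM| = 16.2, M = (49.52, 33.98). Then |RM| = |M − R| = 60.05.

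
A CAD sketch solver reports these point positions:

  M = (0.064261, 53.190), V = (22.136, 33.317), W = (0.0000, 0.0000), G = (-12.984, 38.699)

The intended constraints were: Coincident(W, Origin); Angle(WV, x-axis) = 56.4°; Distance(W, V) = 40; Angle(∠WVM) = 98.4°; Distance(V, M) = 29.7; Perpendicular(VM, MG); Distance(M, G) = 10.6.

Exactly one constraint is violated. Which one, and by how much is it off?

Distance(M, G) = 10.6 — off by 8.90.

W = (0.00, 0.00) ✓; WV at 56.40° ✓; |WV| = 40.00 ✓; ∠WVM = 98.40° ✓; |VM| = 29.70 ✓; ∠(VM, MG) = 90.00° ✓; |MG| = 19.50 ✗.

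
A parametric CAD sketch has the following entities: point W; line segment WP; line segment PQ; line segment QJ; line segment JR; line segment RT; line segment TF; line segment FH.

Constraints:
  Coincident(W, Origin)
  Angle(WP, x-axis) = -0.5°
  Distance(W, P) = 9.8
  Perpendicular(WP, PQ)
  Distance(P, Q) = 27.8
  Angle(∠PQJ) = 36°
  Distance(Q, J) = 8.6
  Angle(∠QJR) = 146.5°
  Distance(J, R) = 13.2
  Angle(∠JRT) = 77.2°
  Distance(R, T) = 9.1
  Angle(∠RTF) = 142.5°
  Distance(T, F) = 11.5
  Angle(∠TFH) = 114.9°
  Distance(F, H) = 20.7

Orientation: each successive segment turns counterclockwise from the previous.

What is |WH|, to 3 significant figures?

39.0

W is at the origin; WP runs at -0.5° with length 9.8, so P = (9.80, -0.0855). WP ⟂ PQ, so PQ runs at 89.5°; with |PQ| = 27.8, Q = (10.0, 27.7). ∠PQJ = 36.0° gives QJ at -126° from the x-axis; with |QJ| = 8.6, J = (4.93, 20.8). ∠QJR = 146.5° gives JR at -93.0° from the x-axis; with |JR| = 13.2, R = (4.24, 7.62). ∠JRT = 77.2° gives RT at 9.80° from the x-axis; with |RT| = 9.1, T = (13.2, 9.17). ∠RTF = 142.5° gives TF at 47.3° from the x-axis; with |TF| = 11.5, F = (21.0, 17.6). ∠TFH = 114.9° gives FH at 112° from the x-axis; with |FH| = 20.7, H = (13.1, 36.8). Then |WH| = |H − W| = 39.0.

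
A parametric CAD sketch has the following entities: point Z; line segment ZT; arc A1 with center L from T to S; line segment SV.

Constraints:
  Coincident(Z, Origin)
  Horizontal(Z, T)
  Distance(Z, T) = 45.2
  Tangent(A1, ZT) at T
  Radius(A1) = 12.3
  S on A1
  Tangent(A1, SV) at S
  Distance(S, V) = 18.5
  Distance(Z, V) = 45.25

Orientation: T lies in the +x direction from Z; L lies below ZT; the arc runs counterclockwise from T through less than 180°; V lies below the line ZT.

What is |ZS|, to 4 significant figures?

35.16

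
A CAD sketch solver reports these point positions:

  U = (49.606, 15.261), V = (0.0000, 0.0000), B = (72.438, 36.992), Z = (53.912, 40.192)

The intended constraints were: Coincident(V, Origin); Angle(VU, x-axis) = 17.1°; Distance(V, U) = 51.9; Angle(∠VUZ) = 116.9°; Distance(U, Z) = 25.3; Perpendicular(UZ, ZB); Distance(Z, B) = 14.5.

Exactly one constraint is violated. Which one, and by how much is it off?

Distance(Z, B) = 14.5 — off by 4.30.

V = (0.00, 0.00) ✓; VU at 17.10° ✓; |VU| = 51.90 ✓; ∠VUZ = 116.9° ✓; |UZ| = 25.30 ✓; ∠(UZ, ZB) = 90.00° ✓; |ZB| = 18.80 ✗.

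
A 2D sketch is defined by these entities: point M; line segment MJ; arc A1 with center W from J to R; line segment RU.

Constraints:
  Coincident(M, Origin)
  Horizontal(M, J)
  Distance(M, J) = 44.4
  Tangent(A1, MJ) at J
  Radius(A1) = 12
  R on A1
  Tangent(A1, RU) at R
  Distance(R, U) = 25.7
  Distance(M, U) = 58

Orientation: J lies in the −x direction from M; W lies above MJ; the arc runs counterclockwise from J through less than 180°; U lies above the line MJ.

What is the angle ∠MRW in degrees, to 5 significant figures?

134.43°

Checks: |WJ| = 12.00 ✓; |WR| = 12.00 ✓; ∠(WR, RU) = 90.00° ✓; |RU| = 25.70 ✓; |MU| = 58.00 ✓.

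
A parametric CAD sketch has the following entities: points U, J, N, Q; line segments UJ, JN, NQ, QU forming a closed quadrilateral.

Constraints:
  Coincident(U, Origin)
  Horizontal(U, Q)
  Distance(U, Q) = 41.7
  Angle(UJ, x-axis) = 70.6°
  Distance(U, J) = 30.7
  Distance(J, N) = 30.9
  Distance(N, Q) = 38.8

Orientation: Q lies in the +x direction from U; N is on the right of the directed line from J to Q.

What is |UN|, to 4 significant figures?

3.106

U is at the origin; UQ is horizontal with |UQ| = 41.7 and Q in +x, so Q = (41.7, 0). UJ runs at 70.6° with |UJ| = 30.7, so J = (10.20, 28.96). N is determined by |JN| = 30.9 and |NQ| = 38.8 together: it lies at the intersection of circle(J, 30.9) and circle(Q, 38.8). With |JQ| = 42.79, the foot of the radical line on JQ is 14.96 from J and the perpendicular offset is √(30.9² − 14.96²) = 27.04. Taking the right-of-JQ solution: N = (2.915, -1.073).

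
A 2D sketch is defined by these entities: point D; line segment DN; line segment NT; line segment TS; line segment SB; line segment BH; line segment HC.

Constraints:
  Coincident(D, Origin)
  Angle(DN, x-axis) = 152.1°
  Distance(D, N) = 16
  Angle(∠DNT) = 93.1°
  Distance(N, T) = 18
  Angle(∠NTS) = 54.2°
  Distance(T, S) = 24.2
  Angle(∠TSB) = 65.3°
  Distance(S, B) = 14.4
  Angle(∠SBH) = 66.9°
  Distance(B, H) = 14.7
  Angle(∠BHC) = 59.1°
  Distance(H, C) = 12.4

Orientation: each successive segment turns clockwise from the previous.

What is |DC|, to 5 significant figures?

7.1255

D is at the origin; DN runs at 152.1° with length 16.0, so N = (-14.140, 7.4869). ∠DNT = 93.1° gives NT at 65.200° from the x-axis; with |NT| = 18.0, T = (-6.5901, 23.827). ∠NTS = 54.2° gives TS at -60.600° from the x-axis; with |TS| = 24.2, S = (5.2898, 2.7435). ∠TSB = 65.3° gives SB at -175.30° from the x-axis; with |SB| = 14.4, B = (-9.0618, 1.5636). ∠SBH = 66.9° gives BH at 71.600° from the x-axis; with |BH| = 14.7, H = (-4.4218, 15.512). ∠BHC = 59.1° gives HC at -49.300° from the x-axis; with |HC| = 12.4, C = (3.6642, 6.1112). Then |DC| = |C − D| = 7.1255.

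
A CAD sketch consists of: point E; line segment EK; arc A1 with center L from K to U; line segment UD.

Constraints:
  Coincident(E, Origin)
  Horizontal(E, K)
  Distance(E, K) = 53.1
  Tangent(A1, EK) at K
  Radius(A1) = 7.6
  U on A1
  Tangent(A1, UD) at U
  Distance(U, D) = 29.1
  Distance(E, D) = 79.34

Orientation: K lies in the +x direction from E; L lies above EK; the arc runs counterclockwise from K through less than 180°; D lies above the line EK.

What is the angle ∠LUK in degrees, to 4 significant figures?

59.18°

E is at the origin; EK is horizontal with |EK| = 53.1 and K on the +x side, so K = (53.10, 0.000). Tangency of A1 to EK means the radius LK is perpendicular to EK, so L = K + (0, 7.6) = (53.10, 7.600). Since LU ⟂ UD (tangency), |LD| = √(7.6² + 29.1²) = 30.08 regardless of where U sits on A1. So D lies on both circle(E, 79.34) and circle(L, 30.08); the above-EK intersection is D = (73.61, 29.59). U is the foot of the tangent from D: U = (59.79, 3.989).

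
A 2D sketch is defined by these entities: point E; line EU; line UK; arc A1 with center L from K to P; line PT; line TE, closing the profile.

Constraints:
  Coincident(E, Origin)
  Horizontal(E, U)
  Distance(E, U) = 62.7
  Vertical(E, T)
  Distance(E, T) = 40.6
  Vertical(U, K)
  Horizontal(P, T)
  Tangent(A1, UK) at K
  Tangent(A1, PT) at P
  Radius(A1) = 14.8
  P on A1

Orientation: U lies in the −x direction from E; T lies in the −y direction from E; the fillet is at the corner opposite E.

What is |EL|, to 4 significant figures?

54.41

E is at the origin; E and U share the same y with |EU| = 62.7 and U on the −x side, so U = (-62.70, 0.000). E and T share the same x with |ET| = 40.6 and T on the −y side, so T = (0.000, -40.60). The virtual corner opposite E is at (-62.70, -40.60). Tangency of A1 to UK means the radius LK is perpendicular to UK and since A1 is tangent to PT there, LP ⟂ PT, with radius 14.8, so the center L sits 14.8 in from both sides at L = (-47.90, -25.80). Then |EL| = |L − E| = 54.41.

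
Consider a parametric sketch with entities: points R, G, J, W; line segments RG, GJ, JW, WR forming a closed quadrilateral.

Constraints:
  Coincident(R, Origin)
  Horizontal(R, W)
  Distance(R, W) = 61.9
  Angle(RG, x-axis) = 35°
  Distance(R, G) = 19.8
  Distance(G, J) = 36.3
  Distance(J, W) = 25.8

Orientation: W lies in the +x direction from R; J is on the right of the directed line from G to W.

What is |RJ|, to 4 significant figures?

43.73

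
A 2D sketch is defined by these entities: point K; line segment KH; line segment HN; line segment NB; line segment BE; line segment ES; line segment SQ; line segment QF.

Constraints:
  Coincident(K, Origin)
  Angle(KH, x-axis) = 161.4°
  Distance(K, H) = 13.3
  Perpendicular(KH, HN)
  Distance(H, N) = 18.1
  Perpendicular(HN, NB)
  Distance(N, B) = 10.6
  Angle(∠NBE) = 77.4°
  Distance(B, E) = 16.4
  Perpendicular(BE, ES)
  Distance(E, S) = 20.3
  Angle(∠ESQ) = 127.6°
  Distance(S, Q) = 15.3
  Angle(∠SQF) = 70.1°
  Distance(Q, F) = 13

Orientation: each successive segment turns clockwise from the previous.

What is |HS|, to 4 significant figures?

14.36

K is at the origin; KH runs at 161.4° with length 13.3, so H = (-12.61, 4.242). KH is perpendicular to HN, so HN runs at 71.40°; with |HN| = 18.1, N = (-6.832, 21.40). The perpendicularity gives NB at right angles to HN, so NB runs at -18.60°; with |NB| = 10.6, B = (3.214, 18.02). ∠NBE = 77.4° gives BE at -121.2° from the x-axis; with |BE| = 16.4, E = (-5.281, 3.988). BE ⟂ ES, so ES runs at 148.8°; with |ES| = 20.3, S = (-22.65, 14.50). Then |HS| = |S − H| = 14.36.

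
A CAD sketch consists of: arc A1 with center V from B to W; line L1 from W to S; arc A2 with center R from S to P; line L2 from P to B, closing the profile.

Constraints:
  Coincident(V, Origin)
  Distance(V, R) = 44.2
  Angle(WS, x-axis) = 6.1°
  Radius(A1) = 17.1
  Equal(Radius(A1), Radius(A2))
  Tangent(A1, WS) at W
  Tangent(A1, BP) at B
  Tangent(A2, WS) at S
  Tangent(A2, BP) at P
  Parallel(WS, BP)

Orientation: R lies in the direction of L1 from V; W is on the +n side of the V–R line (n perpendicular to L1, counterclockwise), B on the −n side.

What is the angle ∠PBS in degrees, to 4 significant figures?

37.73°

The slot axis is L1's direction at 6.1°, so u = (cos 6.1°, sin 6.1°) = (0.9943, 0.1063) and n = (−sin 6.1°, cos 6.1°) = (-0.1063, 0.9943). V is at the origin and R lies 44.2 along u from V, so R = 44.2·u = (43.95, 4.697). Tangency of A1 to both parallel lines with radius 17.1 puts W and B at V ± 17.1·n: W = (-1.817, 17.00), B = (1.817, -17.00). Equal radii place S and P the same way about R: S = R + 17.1·n = (42.13, 21.70), P = R − 17.1·n = (45.77, -12.31). Then cos ∠PBS = BP·BS / (|BP||BS|), giving 37.73°.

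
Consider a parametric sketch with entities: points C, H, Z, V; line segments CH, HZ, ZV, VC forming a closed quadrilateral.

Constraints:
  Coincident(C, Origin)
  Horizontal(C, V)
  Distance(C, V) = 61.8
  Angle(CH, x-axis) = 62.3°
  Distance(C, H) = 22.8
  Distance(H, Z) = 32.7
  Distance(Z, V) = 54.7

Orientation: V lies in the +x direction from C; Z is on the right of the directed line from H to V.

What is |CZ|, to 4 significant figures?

15.09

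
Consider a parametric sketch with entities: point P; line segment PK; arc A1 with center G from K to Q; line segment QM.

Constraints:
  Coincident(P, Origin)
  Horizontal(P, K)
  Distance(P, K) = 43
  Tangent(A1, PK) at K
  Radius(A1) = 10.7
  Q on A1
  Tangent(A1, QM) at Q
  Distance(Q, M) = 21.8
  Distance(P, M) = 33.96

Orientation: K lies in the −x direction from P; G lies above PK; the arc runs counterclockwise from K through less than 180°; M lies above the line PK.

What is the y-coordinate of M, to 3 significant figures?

24.8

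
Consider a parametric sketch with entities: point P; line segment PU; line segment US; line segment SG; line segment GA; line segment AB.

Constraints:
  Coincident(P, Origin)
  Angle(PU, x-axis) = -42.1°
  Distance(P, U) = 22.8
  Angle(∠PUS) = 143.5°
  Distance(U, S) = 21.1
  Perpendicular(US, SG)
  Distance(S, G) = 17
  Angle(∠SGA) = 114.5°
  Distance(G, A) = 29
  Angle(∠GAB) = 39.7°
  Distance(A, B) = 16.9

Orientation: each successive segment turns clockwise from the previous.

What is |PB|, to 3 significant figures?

20.4

∠SGA = 114.5° gives GA at 126° from the x-axis; with |GA| = 29.0, A = (-12.6, -15.8). ∠GAB = 39.7° gives AB at -14.4° from the x-axis; with |AB| = 16.9, B = (3.79, -20.0). Then |PB| = |B − P| = 20.4.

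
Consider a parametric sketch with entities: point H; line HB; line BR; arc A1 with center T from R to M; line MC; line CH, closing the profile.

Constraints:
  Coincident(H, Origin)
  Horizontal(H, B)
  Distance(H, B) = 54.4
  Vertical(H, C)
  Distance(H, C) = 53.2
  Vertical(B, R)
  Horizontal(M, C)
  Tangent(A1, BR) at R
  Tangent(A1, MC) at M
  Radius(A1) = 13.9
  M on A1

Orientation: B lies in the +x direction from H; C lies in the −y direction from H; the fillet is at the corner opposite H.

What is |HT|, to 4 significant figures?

56.43

H is at the origin; HB is horizontal with |HB| = 54.4 and B on the +x side, so B = (54.40, 0.000). HC is vertical with |HC| = 53.2 and C on the −y side, so C = (0.000, -53.20). The virtual corner opposite H is at (54.40, -53.20). The tangent condition forces TR to be normal to BR and tangency of A1 to MC means the radius TM is perpendicular to MC, with radius 13.9, so the center T sits 13.9 in from both sides at T = (40.50, -39.30). Then |HT| = |T − H| = 56.43.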